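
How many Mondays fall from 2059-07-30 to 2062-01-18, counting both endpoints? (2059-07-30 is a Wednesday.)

2059-07-30 is a Wednesday; the first Monday on or after it is 2059-08-04 (5 days later).
From 2059-08-04 to 2062-01-18: 149 + 366 + 365 + 18 = 898 days (rest of 2059, 2060, 2061, to 2062-01-18 in 2062).
898 ÷ 7 = 128 full weeks with remainder 2, so 128 more Mondays after the first → 129.

129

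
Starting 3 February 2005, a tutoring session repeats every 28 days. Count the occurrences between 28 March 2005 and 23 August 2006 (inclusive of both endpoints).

19

Occurrences land 28·i days after 3 February 2005 for i = 0, 1, 2, …
28 March 2005 is 53 days after the start; 53 ÷ 28 = 1 remainder 25; since the remainder is 25, round up to i = 2. First occurrence in the window: #3 on 31 March 2005 (2×28 = 56 days in).
23 August 2006 is 566 days after the start; 566 ÷ 28 = 20 remainder 6. Last occurrence in the window: #21 on 17 August 2006.
Occurrences #3 through #21: 19 in total.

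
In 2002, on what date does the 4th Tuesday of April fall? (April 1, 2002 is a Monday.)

23 April 2002

April 2002 begins on a Monday, so the first Tuesday is April 2 (1 day later).
The 4th Tuesday is 3 weeks later: 2 + 21 = 23.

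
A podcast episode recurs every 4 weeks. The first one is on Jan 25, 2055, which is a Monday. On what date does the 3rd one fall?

The 3rd occurrence is 2 intervals after the first: 2 × 28 = 56 days after Jan 25, 2055.
Jan has 31 days — 6 days to the end of Jan leaves 50.
Feb has 28 days (22 left).
22 days into Mar → Mar 22, 2055.

Mar 22, 2055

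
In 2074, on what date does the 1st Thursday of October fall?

October 4, 2074

The first Thursday of October 2074 is October 4.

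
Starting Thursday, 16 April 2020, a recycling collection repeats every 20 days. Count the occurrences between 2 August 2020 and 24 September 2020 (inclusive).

Occurrences land 20·i days after 16 April 2020 for i = 0, 1, 2, …
2 August 2020 is 108 days after the start; 108 ÷ 20 = 5 remainder 8; since the remainder is 8, round up to i = 6. First occurrence in the window: #7 on 14 August 2020 (6×20 = 120 days in).
24 September 2020 is 161 days after the start; 161 ÷ 20 = 8 remainder 1. Last occurrence in the window: #9 on 23 September 2020.
Occurrences #7 through #9: 3 in total.

3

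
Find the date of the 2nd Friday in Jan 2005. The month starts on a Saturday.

Jan 14, 2005

Jan 2005 begins on a Saturday, so the first Friday is Jan 7 (6 days later).
The 2nd Friday is 1 weeks later: 7 + 7 = 14.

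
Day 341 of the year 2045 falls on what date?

January has 31 days (341 − 31 = 310 remain).
February has 28 days (310 − 28 = 282 remain).
March has 31 days (282 − 31 = 251 remain).
April has 30 days (251 − 30 = 221 remain).
May has 31 days (221 − 31 = 190 remain).
June has 30 days (190 − 30 = 160 remain).
July has 31 days (160 − 31 = 129 remain).
August has 31 days (129 − 31 = 98 remain).
September has 30 days (98 − 30 = 68 remain).
October has 31 days (68 − 31 = 37 remain).
November has 30 days (37 − 30 = 7 remain).
7 into December → December 7.

7 December 2045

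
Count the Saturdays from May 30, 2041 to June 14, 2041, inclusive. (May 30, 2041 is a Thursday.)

May 30, 2041 is a Thursday; the first Saturday on or after it is June 1, 2041 (2 days later).
From June 1, 2041 to June 14, 2041 is 14 − 1 = 13 days.
13 ÷ 7 = 1 full weeks with remainder 6, so 1 more Saturdays after the first → 2.

2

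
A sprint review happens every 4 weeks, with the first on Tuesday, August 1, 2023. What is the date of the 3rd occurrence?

The 3rd occurrence is 2 intervals after the first: 2 × 28 = 56 days after August 1, 2023.
August has 31 days — 30 days to the end of August leaves 26.
26 days into September → September 26, 2023.

September 26, 2023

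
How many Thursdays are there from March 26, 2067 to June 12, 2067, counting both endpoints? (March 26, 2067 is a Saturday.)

11

March 26, 2067 is a Saturday; the first Thursday on or after it is March 31, 2067 (5 days later).
From March 31, 2067 to June 12, 2067: 0 + 30 + 31 + 12 = 73 days (rest of March, April, May, June).
73 ÷ 7 = 10 full weeks with remainder 3, so 10 more Thursdays after the first → 11.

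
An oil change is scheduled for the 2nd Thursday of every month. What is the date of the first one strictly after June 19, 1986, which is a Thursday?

June 1986 starts on a Sunday; its first Thursday is the 5th, so the 2nd Thursday is the 12th — June 12, 1986.
That is not after June 19, 1986, so look at July 1986.
July 1986 starts on a Tuesday; its first Thursday is the 3rd, so the 2nd Thursday is the 10th — July 10, 1986.

July 10, 1986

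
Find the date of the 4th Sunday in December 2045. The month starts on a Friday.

December 2045 begins on a Friday, so the first Sunday is December 3 (2 days later).
The 4th Sunday is 3 weeks later: 3 + 21 = 24.

2045-12-24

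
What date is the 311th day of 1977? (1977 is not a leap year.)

1977-11-07

January has 31 days (311 − 31 = 280 remain).
February has 28 days (280 − 28 = 252 remain).
March has 31 days (252 − 31 = 221 remain).
April has 30 days (221 − 30 = 191 remain).
May has 31 days (191 − 31 = 160 remain).
June has 30 days (160 − 30 = 130 remain).
July has 31 days (130 − 31 = 99 remain).
August has 31 days (99 − 31 = 68 remain).
September has 30 days (68 − 30 = 38 remain).
October has 31 days (38 − 31 = 7 remain).
7 into November → November 7.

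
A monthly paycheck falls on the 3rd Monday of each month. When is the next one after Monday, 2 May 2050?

May 2050 starts on a Sunday; its first Monday is the 2nd, so the 3rd Monday is the 16th — 16 May 2050.
16 May 2050 is after 2 May 2050, so that is the next one.

16 May 2050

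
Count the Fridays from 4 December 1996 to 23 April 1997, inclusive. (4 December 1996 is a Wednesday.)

20

4 December 1996 is a Wednesday; the first Friday on or after it is 6 December 1996 (2 days later).
From 6 December 1996 to 23 April 1997: 25 + 31 + 28 + 31 + 23 = 138 days (rest of December, January, February, March, April).
138 ÷ 7 = 19 full weeks with remainder 5, so 19 more Fridays after the first → 20.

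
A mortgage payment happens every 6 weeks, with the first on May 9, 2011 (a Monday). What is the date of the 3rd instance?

Aug 1, 2011

The 3rd occurrence is 2 intervals after the first: 2 × 42 = 84 days after May 9, 2011.
May has 31 days — 22 days to the end of May leaves 62.
Jun has 30 days (32 left).
Jul has 31 days (1 left).
1 day into Aug → Aug 1, 2011.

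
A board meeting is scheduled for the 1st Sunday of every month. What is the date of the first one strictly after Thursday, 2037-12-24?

2038-01-03

December 2037 starts on a Tuesday, so its 1st Sunday is 2037-12-06 (5 days in).
That is not after 2037-12-24, so look at January 2038.
January 2038 starts on a Friday, so its 1st Sunday is 2038-01-03 (2 days in).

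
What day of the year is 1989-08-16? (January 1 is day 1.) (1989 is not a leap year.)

228

Days in months before August: 31 + 28 + 31 + 30 + 31 + 30 + 31 = 212.
Plus 16 days into August → day 228.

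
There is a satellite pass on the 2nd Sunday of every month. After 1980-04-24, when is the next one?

April 1980 starts on a Tuesday; its first Sunday is the 6th, so the 2nd Sunday is the 13th — 1980-04-13.
That is not after 1980-04-24, so look at May 1980.
May 1980 starts on a Thursday; its first Sunday is the 4th, so the 2nd Sunday is the 11th — 1980-05-11.

1980-05-11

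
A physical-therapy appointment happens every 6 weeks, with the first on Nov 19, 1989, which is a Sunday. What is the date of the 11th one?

The 11th occurrence is 10 intervals after the first: 10 × 42 = 420 days after Nov 19, 1989.
Nov has 30 days — 11 days to the end of Nov leaves 409.
From end of Nov to end of 1989 is 31 days (378 left).
1990 has 365 days (13 left).
13 days into Jan → Jan 13, 1991.

Jan 13, 1991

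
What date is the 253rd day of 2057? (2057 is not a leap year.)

Sep 10, 2057

Jan has 31 days (253 − 31 = 222 remain).
Feb has 28 days (222 − 28 = 194 remain).
Mar has 31 days (194 − 31 = 163 remain).
Apr has 30 days (163 − 30 = 133 remain).
May has 31 days (133 − 31 = 102 remain).
Jun has 30 days (102 − 30 = 72 remain).
Jul has 31 days (72 − 31 = 41 remain).
Aug has 31 days (41 − 31 = 10 remain).
10 into Sep → Sep 10.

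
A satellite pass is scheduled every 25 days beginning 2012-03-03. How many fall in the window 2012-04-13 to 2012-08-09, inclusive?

5

Occurrences land 25·i days after 2012-03-03 for i = 0, 1, 2, …
2012-04-13 is 41 days after the start; 41 ÷ 25 = 1 remainder 16; since the remainder is 16, round up to i = 2. First occurrence in the window: #3 on 2012-04-22 (2×25 = 50 days in).
2012-08-09 is 159 days after the start; 159 ÷ 25 = 6 remainder 9. Last occurrence in the window: #7 on 2012-07-31.
Occurrences #3 through #7: 5 in total.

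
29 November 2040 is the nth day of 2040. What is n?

334

Days in months before November: 31 + 29 + 31 + 30 + 31 + 30 + 31 + 31 + 30 + 31 = 305.
Plus 29 days into November → day 334.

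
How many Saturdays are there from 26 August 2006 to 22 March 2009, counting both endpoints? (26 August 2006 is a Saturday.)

135

26 August 2006 is a Saturday; the first Saturday on or after it is 26 August 2006.
From 26 August 2006 to 22 March 2009: 127 + 365 + 366 + 81 = 939 days (rest of 2006, 2007, 2008, to 22 March 2009 in 2009).
939 ÷ 7 = 134 full weeks with remainder 1, so 134 more Saturdays after the first → 135.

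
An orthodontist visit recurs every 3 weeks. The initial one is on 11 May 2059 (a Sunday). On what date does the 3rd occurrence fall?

22 June 2059

The 3rd occurrence is 2 intervals after the first: 2 × 21 = 42 days after 11 May 2059.
May has 31 days — 20 days to the end of May leaves 22.
22 days into June → 22 June 2059.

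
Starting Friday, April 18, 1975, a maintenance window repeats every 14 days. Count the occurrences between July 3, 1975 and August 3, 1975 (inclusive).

Occurrences land 14·i days after April 18, 1975 for i = 0, 1, 2, …
July 3, 1975 is 76 days after the start; 76 ÷ 14 = 5 remainder 6; since the remainder is 6, round up to i = 6. First occurrence in the window: #7 on July 11, 1975 (6×14 = 84 days in).
August 3, 1975 is 107 days after the start; 107 ÷ 14 = 7 remainder 9. Last occurrence in the window: #8 on July 25, 1975.
Occurrences #7 through #8: 2 in total.

2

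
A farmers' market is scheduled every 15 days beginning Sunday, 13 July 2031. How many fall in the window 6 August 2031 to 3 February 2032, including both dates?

Occurrences land 15·i days after 13 July 2031 for i = 0, 1, 2, …
6 August 2031 is 24 days after the start; 24 ÷ 15 = 1 remainder 9; since the remainder is 9, round up to i = 2. First occurrence in the window: #3 on 12 August 2031 (2×15 = 30 days in).
3 February 2032 is 205 days after the start; 205 ÷ 15 = 13 remainder 10. Last occurrence in the window: #14 on 24 January 2032.
Occurrences #3 through #14: 12 in total.

12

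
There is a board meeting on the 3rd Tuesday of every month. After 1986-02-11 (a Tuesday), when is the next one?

February 1986 starts on a Saturday; its first Tuesday is the 4th, so the 3rd Tuesday is the 18th — 1986-02-18.
1986-02-18 is after 1986-02-11, so that is the next one.

1986-02-18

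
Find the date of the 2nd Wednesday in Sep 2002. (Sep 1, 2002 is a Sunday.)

Sep 2002 begins on a Sunday, so the first Wednesday is Sep 4 (3 days later).
The 2nd Wednesday is 1 weeks later: 4 + 7 = 11.

Sep 11, 2002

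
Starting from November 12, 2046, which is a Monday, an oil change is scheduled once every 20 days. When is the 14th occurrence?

The 14th occurrence is 13 intervals after the first: 13 × 20 = 260 days after November 12, 2046.
November has 30 days — 18 days to the end of November leaves 242.
December has 31 days (211 left).
January has 31 days (180 left).
February has 28 days (152 left).
March has 31 days (121 left).
April has 30 days (91 left).
May has 31 days (60 left).
June has 30 days (30 left).
30 days into July → July 30, 2047.

July 30, 2047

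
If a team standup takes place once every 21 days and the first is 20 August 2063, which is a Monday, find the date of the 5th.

The 5th occurrence is 4 intervals after the first: 4 × 21 = 84 days after 20 August 2063.
August has 31 days — 11 days to the end of August leaves 73.
September has 30 days (43 left).
October has 31 days (12 left).
12 days into November → 12 November 2063.

12 November 2063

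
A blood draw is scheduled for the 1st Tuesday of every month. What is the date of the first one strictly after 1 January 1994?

January 1994 starts on a Saturday, so its 1st Tuesday is 4 January 1994 (3 days in).
4 January 1994 is after 1 January 1994, so that is the next one.

4 January 1994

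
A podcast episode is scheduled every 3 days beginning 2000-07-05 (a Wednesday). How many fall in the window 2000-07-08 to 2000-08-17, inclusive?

Occurrences land 3·i days after 2000-07-05 for i = 0, 1, 2, …
2000-07-08 is 3 days after the start; 3 ÷ 3 = 1 remainder 0. First occurrence in the window: #2 on 2000-07-08 (1×3 = 3 days in).
2000-08-17 is 43 days after the start; 43 ÷ 3 = 14 remainder 1. Last occurrence in the window: #15 on 2000-08-16.
Occurrences #2 through #15: 14 in total.

14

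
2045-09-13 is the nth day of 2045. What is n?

256

Days in months before September: 31 + 28 + 31 + 30 + 31 + 30 + 31 + 31 = 243.
Plus 13 days into September → day 256.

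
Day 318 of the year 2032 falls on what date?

13 November 2032

January has 31 days (318 − 31 = 287 remain).
February has 29 days (287 − 29 = 258 remain).
March has 31 days (258 − 31 = 227 remain).
April has 30 days (227 − 30 = 197 remain).
May has 31 days (197 − 31 = 166 remain).
June has 30 days (166 − 30 = 136 remain).
July has 31 days (136 − 31 = 105 remain).
August has 31 days (105 − 31 = 74 remain).
September has 30 days (74 − 30 = 44 remain).
October has 31 days (44 − 31 = 13 remain).
13 into November → November 13.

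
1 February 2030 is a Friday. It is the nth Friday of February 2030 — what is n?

Day 1 falls in week ⌈1/7⌉ of the month.
Days 1–7 hold the 1st Friday, 8–14 the 2nd, 15–21 the 3rd, 22–28 the 4th, 29–31 the 5th.
1 is in the range for the 1st.

1st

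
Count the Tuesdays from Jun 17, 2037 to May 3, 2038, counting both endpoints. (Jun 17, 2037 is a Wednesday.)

Jun 17, 2037 is a Wednesday; the first Tuesday on or after it is Jun 23, 2037 (6 days later).
From Jun 23, 2037 to May 3, 2038: 191 + 123 = 314 days (rest of 2037, to May 3, 2038 in 2038).
314 ÷ 7 = 44 full weeks with remainder 6, so 44 more Tuesdays after the first → 45.

45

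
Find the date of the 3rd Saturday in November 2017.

The first Saturday of November 2017 is November 4.
The 3rd Saturday is 2 weeks later: 4 + 14 = 18.

November 18, 2017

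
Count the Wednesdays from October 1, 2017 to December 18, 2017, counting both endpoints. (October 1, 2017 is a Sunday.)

11

October 1, 2017 is a Sunday; the first Wednesday on or after it is October 4, 2017 (3 days later).
From October 4, 2017 to December 18, 2017: 27 + 30 + 18 = 75 days (rest of October, November, December).
75 ÷ 7 = 10 full weeks with remainder 5, so 10 more Wednesdays after the first → 11.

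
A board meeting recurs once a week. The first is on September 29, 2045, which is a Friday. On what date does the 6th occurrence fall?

November 3, 2045

The 6th occurrence is 5 intervals after the first: 5 × 7 = 35 days after September 29, 2045.
September has 30 days — 1 day to the end of September leaves 34.
October has 31 days (3 left).
3 days into November → November 3, 2045.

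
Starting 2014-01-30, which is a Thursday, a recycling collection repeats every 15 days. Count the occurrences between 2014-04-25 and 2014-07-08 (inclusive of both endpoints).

5

Occurrences land 15·i days after 2014-01-30 for i = 0, 1, 2, …
2014-04-25 is 85 days after the start; 85 ÷ 15 = 5 remainder 10; since the remainder is 10, round up to i = 6. First occurrence in the window: #7 on 2014-04-30 (6×15 = 90 days in).
2014-07-08 is 159 days after the start; 159 ÷ 15 = 10 remainder 9. Last occurrence in the window: #11 on 2014-06-29.
Occurrences #7 through #11: 5 in total.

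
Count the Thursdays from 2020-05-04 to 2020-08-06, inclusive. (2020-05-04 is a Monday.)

14

2020-05-04 is a Monday; the first Thursday on or after it is 2020-05-07 (3 days later).
From 2020-05-07 to 2020-08-06: 24 + 30 + 31 + 6 = 91 days (rest of May, June, July, August).
91 ÷ 7 = 13 full weeks with remainder 0, so 13 more Thursdays after the first → 14.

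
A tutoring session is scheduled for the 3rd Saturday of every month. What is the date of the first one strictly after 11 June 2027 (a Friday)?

June 2027 starts on a Tuesday; its first Saturday is the 5th, so the 3rd Saturday is the 19th — 19 June 2027.
19 June 2027 is after 11 June 2027, so that is the next one.

19 June 2027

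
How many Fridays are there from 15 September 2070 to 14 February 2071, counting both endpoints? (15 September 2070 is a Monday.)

15 September 2070 is a Monday; the first Friday on or after it is 19 September 2070 (4 days later).
From 19 September 2070 to 14 February 2071: 11 + 31 + 30 + 31 + 31 + 14 = 148 days (rest of September, October, November, December, January, February).
148 ÷ 7 = 21 full weeks with remainder 1, so 21 more Fridays after the first → 22.

22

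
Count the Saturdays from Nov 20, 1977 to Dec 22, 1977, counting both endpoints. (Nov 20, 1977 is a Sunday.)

4

Nov 20, 1977 is a Sunday; the first Saturday on or after it is Nov 26, 1977 (6 days later).
From Nov 26, 1977 to Dec 22, 1977: 4 + 22 = 26 days (rest of Nov, Dec).
26 ÷ 7 = 3 full weeks with remainder 5, so 3 more Saturdays after the first → 4.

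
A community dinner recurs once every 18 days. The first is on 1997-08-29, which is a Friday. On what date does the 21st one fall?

1998-08-24

The 21st occurrence is 20 intervals after the first: 20 × 18 = 360 days after 1997-08-29.
August has 31 days — 2 days to the end of August leaves 358.
September has 30 days (328 left).
October has 31 days (297 left).
November has 30 days (267 left).
December has 31 days (236 left).
January has 31 days (205 left).
February has 28 days (177 left).
March has 31 days (146 left).
April has 30 days (116 left).
May has 31 days (85 left).
June has 30 days (55 left).
July has 31 days (24 left).
24 days into August → 1998-08-24.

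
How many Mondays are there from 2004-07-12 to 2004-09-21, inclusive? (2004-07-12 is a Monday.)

11

2004-07-12 is a Monday; the first Monday on or after it is 2004-07-12.
From 2004-07-12 to 2004-09-21: 19 + 31 + 21 = 71 days (rest of July, August, September).
71 ÷ 7 = 10 full weeks with remainder 1, so 10 more Mondays after the first → 11.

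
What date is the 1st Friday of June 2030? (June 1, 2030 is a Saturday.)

7 June 2030

June 2030 begins on a Saturday, so the first Friday is June 7 (6 days later).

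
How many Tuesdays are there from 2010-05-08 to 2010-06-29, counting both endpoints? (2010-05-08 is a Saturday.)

2010-05-08 is a Saturday; the first Tuesday on or after it is 2010-05-11 (3 days later).
From 2010-05-11 to 2010-06-29: 20 + 29 = 49 days (rest of May, June).
49 ÷ 7 = 7 full weeks with remainder 0, so 7 more Tuesdays after the first → 8.

8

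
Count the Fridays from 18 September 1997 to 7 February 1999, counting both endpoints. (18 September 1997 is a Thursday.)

18 September 1997 is a Thursday; the first Friday on or after it is 19 September 1997 (1 day later).
From 19 September 1997 to 7 February 1999: 103 + 365 + 38 = 506 days (rest of 1997, 1998, to 7 February 1999 in 1999).
506 ÷ 7 = 72 full weeks with remainder 2, so 72 more Fridays after the first → 73.

73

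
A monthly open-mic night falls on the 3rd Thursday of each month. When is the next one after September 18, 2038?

October 21, 2038

September 2038 starts on a Wednesday; its first Thursday is the 2nd, so the 3rd Thursday is the 16th — September 16, 2038.
That is not after September 18, 2038, so look at October 2038.
October 2038 starts on a Friday; its first Thursday is the 7th, so the 3rd Thursday is the 21st — October 21, 2038.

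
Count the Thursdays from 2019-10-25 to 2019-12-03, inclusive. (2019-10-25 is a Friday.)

2019-10-25 is a Friday; the first Thursday on or after it is 2019-10-31 (6 days later).
From 2019-10-31 to 2019-12-03: 0 + 30 + 3 = 33 days (rest of October, November, December).
33 ÷ 7 = 4 full weeks with remainder 5, so 4 more Thursdays after the first → 5.

5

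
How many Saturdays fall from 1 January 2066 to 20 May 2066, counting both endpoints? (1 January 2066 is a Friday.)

20

1 January 2066 is a Friday; the first Saturday on or after it is 2 January 2066 (1 day later).
From 2 January 2066 to 20 May 2066: 29 + 28 + 31 + 30 + 20 = 138 days (rest of January, February, March, April, May).
138 ÷ 7 = 19 full weeks with remainder 5, so 19 more Saturdays after the first → 20.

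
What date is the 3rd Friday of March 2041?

2041-03-15

The first Friday of March 2041 is March 1.
The 3rd Friday is 2 weeks later: 1 + 14 = 15.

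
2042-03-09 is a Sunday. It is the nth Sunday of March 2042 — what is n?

Day 9 falls in week ⌈9/7⌉ of the month.
Days 1–7 hold the 1st Sunday, 8–14 the 2nd, 15–21 the 3rd, 22–28 the 4th, 29–31 the 5th.
9 is in the range for the 2nd.

2nd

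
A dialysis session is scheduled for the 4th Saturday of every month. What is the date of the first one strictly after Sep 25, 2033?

Oct 22, 2033

Sep 2033 starts on a Thursday; its first Saturday is the 3rd, so the 4th Saturday is the 24th — Sep 24, 2033.
That is not after Sep 25, 2033, so look at Oct 2033.
Oct 2033 starts on a Saturday; its first Saturday is the 1st, so the 4th Saturday is the 22nd — Oct 22, 2033.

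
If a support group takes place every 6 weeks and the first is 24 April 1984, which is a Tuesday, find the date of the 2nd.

The 2nd occurrence is 1 interval after the first: 1 × 42 = 42 days after 24 April 1984.
April has 30 days — 6 days to the end of April leaves 36.
May has 31 days (5 left).
5 days into June → 5 June 1984.

5 June 1984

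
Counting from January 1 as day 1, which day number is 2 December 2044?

Days in months before December: 31 + 29 + 31 + 30 + 31 + 30 + 31 + 31 + 30 + 31 + 30 = 335.
Plus 2 days into December → day 337.

337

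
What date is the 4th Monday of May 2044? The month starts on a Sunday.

23 May 2044

May 2044 begins on a Sunday, so the first Monday is May 2 (1 day later).
The 4th Monday is 3 weeks later: 2 + 21 = 23.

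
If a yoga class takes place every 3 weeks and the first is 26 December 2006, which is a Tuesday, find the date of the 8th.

22 May 2007

The 8th occurrence is 7 intervals after the first: 7 × 21 = 147 days after 26 December 2006.
December has 31 days — 5 days to the end of December leaves 142.
January has 31 days (111 left).
February has 28 days (83 left).
March has 31 days (52 left).
April has 30 days (22 left).
22 days into May → 22 May 2007.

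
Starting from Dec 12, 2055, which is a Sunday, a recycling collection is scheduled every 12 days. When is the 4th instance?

Jan 17, 2056

The 4th occurrence is 3 intervals after the first: 3 × 12 = 36 days after Dec 12, 2055.
Dec has 31 days — 19 days to the end of Dec leaves 17.
17 days into Jan → Jan 17, 2056.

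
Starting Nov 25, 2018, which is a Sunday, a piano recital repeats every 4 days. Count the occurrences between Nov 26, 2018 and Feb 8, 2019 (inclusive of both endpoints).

18

Occurrences land 4·i days after Nov 25, 2018 for i = 0, 1, 2, …
Nov 26, 2018 is 1 day after the start; 1 ÷ 4 = 0 remainder 1; since the remainder is 1, round up to i = 1. First occurrence in the window: #2 on Nov 29, 2018 (1×4 = 4 days in).
Feb 8, 2019 is 75 days after the start; 75 ÷ 4 = 18 remainder 3. Last occurrence in the window: #19 on Feb 5, 2019.
Occurrences #2 through #19: 18 in total.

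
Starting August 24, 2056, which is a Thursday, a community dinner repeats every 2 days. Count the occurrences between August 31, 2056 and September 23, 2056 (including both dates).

12

Occurrences land 2·i days after August 24, 2056 for i = 0, 1, 2, …
August 31, 2056 is 7 days after the start; 7 ÷ 2 = 3 remainder 1; since the remainder is 1, round up to i = 4. First occurrence in the window: #5 on September 1, 2056 (4×2 = 8 days in).
September 23, 2056 is 30 days after the start; 30 ÷ 2 = 15 remainder 0. Last occurrence in the window: #16 on September 23, 2056.
Occurrences #5 through #16: 12 in total.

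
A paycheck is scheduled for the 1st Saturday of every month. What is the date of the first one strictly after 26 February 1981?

7 March 1981

February 1981 starts on a Sunday, so its 1st Saturday is 7 February 1981 (6 days in).
That is not after 26 February 1981, so look at March 1981.
March 1981 starts on a Sunday, so its 1st Saturday is 7 March 1981 (6 days in).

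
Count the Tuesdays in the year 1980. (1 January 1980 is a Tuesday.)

53

1 January 1980 is a Tuesday; the first Tuesday on or after it is 1 January 1980.
From 1 January 1980 to 31 December 1980: 30 + 29 + 31 + 30 + 31 + 30 + 31 + 31 + 30 + 31 + 30 + 31 = 365 days (rest of January, February, March, April, May, June, July, August, September, October, November, December).
365 ÷ 7 = 52 full weeks with remainder 1, so 52 more Tuesdays after the first → 53.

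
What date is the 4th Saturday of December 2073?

December 2073 begins on a Friday, so the first Saturday is December 2 (1 day later).
The 4th Saturday is 3 weeks later: 2 + 21 = 23.

23 December 2073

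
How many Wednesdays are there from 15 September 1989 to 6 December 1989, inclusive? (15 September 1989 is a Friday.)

12

15 September 1989 is a Friday; the first Wednesday on or after it is 20 September 1989 (5 days later).
From 20 September 1989 to 6 December 1989: 10 + 31 + 30 + 6 = 77 days (rest of September, October, November, December).
77 ÷ 7 = 11 full weeks with remainder 0, so 11 more Wednesdays after the first → 12.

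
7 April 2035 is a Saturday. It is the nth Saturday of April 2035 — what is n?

Day 7 falls in week ⌈7/7⌉ of the month.
Days 1–7 hold the 1st Saturday, 8–14 the 2nd, 15–21 the 3rd, 22–28 the 4th, 29–31 the 5th.
7 is in the range for the 1st.

1st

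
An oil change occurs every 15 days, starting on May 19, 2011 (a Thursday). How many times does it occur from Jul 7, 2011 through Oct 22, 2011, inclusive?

7

Occurrences land 15·i days after May 19, 2011 for i = 0, 1, 2, …
Jul 7, 2011 is 49 days after the start; 49 ÷ 15 = 3 remainder 4; since the remainder is 4, round up to i = 4. First occurrence in the window: #5 on Jul 18, 2011 (4×15 = 60 days in).
Oct 22, 2011 is 156 days after the start; 156 ÷ 15 = 10 remainder 6. Last occurrence in the window: #11 on Oct 16, 2011.
Occurrences #5 through #11: 7 in total.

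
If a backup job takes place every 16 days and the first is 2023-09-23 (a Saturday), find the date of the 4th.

The 4th occurrence is 3 intervals after the first: 3 × 16 = 48 days after 2023-09-23.
September has 30 days — 7 days to the end of September leaves 41.
October has 31 days (10 left).
10 days into November → 2023-11-10.

2023-11-10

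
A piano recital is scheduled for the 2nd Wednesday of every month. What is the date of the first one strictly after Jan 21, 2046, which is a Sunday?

Feb 14, 2046

Jan 2046 starts on a Monday; its first Wednesday is the 3rd, so the 2nd Wednesday is the 10th — Jan 10, 2046.
That is not after Jan 21, 2046, so look at Feb 2046.
Feb 2046 starts on a Thursday; its first Wednesday is the 7th, so the 2nd Wednesday is the 14th — Feb 14, 2046.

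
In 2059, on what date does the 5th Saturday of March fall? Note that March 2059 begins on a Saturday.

29 March 2059

March 2059 begins on a Saturday, so the first Saturday is March 1.
The 5th Saturday is 4 weeks later: 1 + 28 = 29.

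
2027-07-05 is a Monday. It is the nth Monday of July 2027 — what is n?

Day 5 falls in week ⌈5/7⌉ of the month.
Days 1–7 hold the 1st Monday, 8–14 the 2nd, 15–21 the 3rd, 22–28 the 4th, 29–31 the 5th.
5 is in the range for the 1st.

1st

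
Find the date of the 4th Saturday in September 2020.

26 September 2020

September 2020 begins on a Tuesday, so the first Saturday is September 5 (4 days later).
The 4th Saturday is 3 weeks later: 5 + 21 = 26.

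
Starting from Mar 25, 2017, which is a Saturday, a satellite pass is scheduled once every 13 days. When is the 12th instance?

The 12th occurrence is 11 intervals after the first: 11 × 13 = 143 days after Mar 25, 2017.
Mar has 31 days — 6 days to the end of Mar leaves 137.
Apr has 30 days (107 left).
May has 31 days (76 left).
Jun has 30 days (46 left).
Jul has 31 days (15 left).
15 days into Aug → Aug 15, 2017.

Aug 15, 2017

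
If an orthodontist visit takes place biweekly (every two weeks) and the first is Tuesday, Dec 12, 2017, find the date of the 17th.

The 17th occurrence is 16 intervals after the first: 16 × 14 = 224 days after Dec 12, 2017.
Dec has 31 days — 19 days to the end of Dec leaves 205.
Jan has 31 days (174 left).
Feb has 28 days (146 left).
Mar has 31 days (115 left).
Apr has 30 days (85 left).
May has 31 days (54 left).
Jun has 30 days (24 left).
24 days into Jul → Jul 24, 2018.

Jul 24, 2018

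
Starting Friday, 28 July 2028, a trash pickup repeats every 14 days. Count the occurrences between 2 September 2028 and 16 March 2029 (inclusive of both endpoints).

14

Occurrences land 14·i days after 28 July 2028 for i = 0, 1, 2, …
2 September 2028 is 36 days after the start; 36 ÷ 14 = 2 remainder 8; since the remainder is 8, round up to i = 3. First occurrence in the window: #4 on 8 September 2028 (3×14 = 42 days in).
16 March 2029 is 231 days after the start; 231 ÷ 14 = 16 remainder 7. Last occurrence in the window: #17 on 9 March 2029.
Occurrences #4 through #17: 14 in total.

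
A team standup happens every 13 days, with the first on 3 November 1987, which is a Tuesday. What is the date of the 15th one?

The 15th occurrence is 14 intervals after the first: 14 × 13 = 182 days after 3 November 1987.
November has 30 days — 27 days to the end of November leaves 155.
December has 31 days (124 left).
January has 31 days (93 left).
February has 29 days (64 left).
March has 31 days (33 left).
April has 30 days (3 left).
3 days into May → 3 May 1988.

3 May 1988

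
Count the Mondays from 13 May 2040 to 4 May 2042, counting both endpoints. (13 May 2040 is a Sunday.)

103

13 May 2040 is a Sunday; the first Monday on or after it is 14 May 2040 (1 day later).
From 14 May 2040 to 4 May 2042: 231 + 365 + 124 = 720 days (rest of 2040, 2041, to 4 May 2042 in 2042).
720 ÷ 7 = 102 full weeks with remainder 6, so 102 more Mondays after the first → 103.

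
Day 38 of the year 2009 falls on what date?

January has 31 days (38 − 31 = 7 remain).
7 into February → February 7.

February 7, 2009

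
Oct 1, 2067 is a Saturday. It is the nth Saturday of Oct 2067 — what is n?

Day 1 falls in week ⌈1/7⌉ of the month.
Days 1–7 hold the 1st Saturday, 8–14 the 2nd, 15–21 the 3rd, 22–28 the 4th, 29–31 the 5th.
1 is in the range for the 1st.

1st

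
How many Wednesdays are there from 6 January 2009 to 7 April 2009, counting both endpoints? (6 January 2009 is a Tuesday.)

13

6 January 2009 is a Tuesday; the first Wednesday on or after it is 7 January 2009 (1 day later).
From 7 January 2009 to 7 April 2009: 24 + 28 + 31 + 7 = 90 days (rest of January, February, March, April).
90 ÷ 7 = 12 full weeks with remainder 6, so 12 more Wednesdays after the first → 13.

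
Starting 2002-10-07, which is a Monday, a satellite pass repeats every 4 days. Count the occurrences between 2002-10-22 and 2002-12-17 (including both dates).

Occurrences land 4·i days after 2002-10-07 for i = 0, 1, 2, …
2002-10-22 is 15 days after the start; 15 ÷ 4 = 3 remainder 3; since the remainder is 3, round up to i = 4. First occurrence in the window: #5 on 2002-10-23 (4×4 = 16 days in).
2002-12-17 is 71 days after the start; 71 ÷ 4 = 17 remainder 3. Last occurrence in the window: #18 on 2002-12-14.
Occurrences #5 through #18: 14 in total.

14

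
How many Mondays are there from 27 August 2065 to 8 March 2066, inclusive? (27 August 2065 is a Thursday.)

28

27 August 2065 is a Thursday; the first Monday on or after it is 31 August 2065 (4 days later).
From 31 August 2065 to 8 March 2066: 0 + 30 + 31 + 30 + 31 + 31 + 28 + 8 = 189 days (rest of August, September, October, November, December, January, February, March).
189 ÷ 7 = 27 full weeks with remainder 0, so 27 more Mondays after the first → 28.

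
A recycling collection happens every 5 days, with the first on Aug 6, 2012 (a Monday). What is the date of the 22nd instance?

Nov 19, 2012

The 22nd occurrence is 21 intervals after the first: 21 × 5 = 105 days after Aug 6, 2012.
Aug has 31 days — 25 days to the end of Aug leaves 80.
Sep has 30 days (50 left).
Oct has 31 days (19 left).
19 days into Nov → Nov 19, 2012.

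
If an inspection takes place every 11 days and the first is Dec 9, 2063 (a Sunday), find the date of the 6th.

Feb 2, 2064

The 6th occurrence is 5 intervals after the first: 5 × 11 = 55 days after Dec 9, 2063.
Dec has 31 days — 22 days to the end of Dec leaves 33.
Jan has 31 days (2 left).
2 days into Feb → Feb 2, 2064.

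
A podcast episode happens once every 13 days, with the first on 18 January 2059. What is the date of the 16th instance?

1 August 2059

The 16th occurrence is 15 intervals after the first: 15 × 13 = 195 days after 18 January 2059.
January has 31 days — 13 days to the end of January leaves 182.
February has 28 days (154 left).
March has 31 days (123 left).
April has 30 days (93 left).
May has 31 days (62 left).
June has 30 days (32 left).
July has 31 days (1 left).
1 day into August → 1 August 2059.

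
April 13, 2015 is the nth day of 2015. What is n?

103

Days in months before April: 31 + 28 + 31 = 90.
Plus 13 days into April → day 103.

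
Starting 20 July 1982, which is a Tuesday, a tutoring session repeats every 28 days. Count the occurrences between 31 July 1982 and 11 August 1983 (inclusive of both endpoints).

13

Occurrences land 28·i days after 20 July 1982 for i = 0, 1, 2, …
31 July 1982 is 11 days after the start; 11 ÷ 28 = 0 remainder 11; since the remainder is 11, round up to i = 1. First occurrence in the window: #2 on 17 August 1982 (1×28 = 28 days in).
11 August 1983 is 387 days after the start; 387 ÷ 28 = 13 remainder 23. Last occurrence in the window: #14 on 19 July 1983.
Occurrences #2 through #14: 13 in total.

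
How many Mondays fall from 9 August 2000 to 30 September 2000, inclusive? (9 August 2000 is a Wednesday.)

7

9 August 2000 is a Wednesday; the first Monday on or after it is 14 August 2000 (5 days later).
From 14 August 2000 to 30 September 2000: 17 + 30 = 47 days (rest of August, September).
47 ÷ 7 = 6 full weeks with remainder 5, so 6 more Mondays after the first → 7.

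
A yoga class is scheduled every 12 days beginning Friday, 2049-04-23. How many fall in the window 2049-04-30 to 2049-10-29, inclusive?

15

Occurrences land 12·i days after 2049-04-23 for i = 0, 1, 2, …
2049-04-30 is 7 days after the start; 7 ÷ 12 = 0 remainder 7; since the remainder is 7, round up to i = 1. First occurrence in the window: #2 on 2049-05-05 (1×12 = 12 days in).
2049-10-29 is 189 days after the start; 189 ÷ 12 = 15 remainder 9. Last occurrence in the window: #16 on 2049-10-20.
Occurrences #2 through #16: 15 in total.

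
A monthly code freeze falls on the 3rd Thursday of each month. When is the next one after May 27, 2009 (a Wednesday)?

May 2009 starts on a Friday; its first Thursday is the 7th, so the 3rd Thursday is the 21st — May 21, 2009.
That is not after May 27, 2009, so look at Jun 2009.
Jun 2009 starts on a Monday; its first Thursday is the 4th, so the 3rd Thursday is the 18th — Jun 18, 2009.

Jun 18, 2009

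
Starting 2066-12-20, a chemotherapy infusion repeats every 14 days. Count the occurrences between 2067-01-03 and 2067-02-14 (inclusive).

Occurrences land 14·i days after 2066-12-20 for i = 0, 1, 2, …
2067-01-03 is 14 days after the start; 14 ÷ 14 = 1 remainder 0. First occurrence in the window: #2 on 2067-01-03 (1×14 = 14 days in).
2067-02-14 is 56 days after the start; 56 ÷ 14 = 4 remainder 0. Last occurrence in the window: #5 on 2067-02-14.
Occurrences #2 through #5: 4 in total.

4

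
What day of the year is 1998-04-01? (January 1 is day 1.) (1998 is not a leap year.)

91

Days in months before April: 31 + 28 + 31 = 90.
Plus 1 day into April → day 91.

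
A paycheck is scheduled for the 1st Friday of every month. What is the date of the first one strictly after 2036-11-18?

2036-12-05

November 2036 starts on a Saturday, so its 1st Friday is 2036-11-07 (6 days in).
That is not after 2036-11-18, so look at December 2036.
December 2036 starts on a Monday, so its 1st Friday is 2036-12-05 (4 days in).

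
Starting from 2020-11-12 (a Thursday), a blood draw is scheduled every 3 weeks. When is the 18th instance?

The 18th occurrence is 17 intervals after the first: 17 × 21 = 357 days after 2020-11-12.
November has 30 days — 18 days to the end of November leaves 339.
December has 31 days (308 left).
January has 31 days (277 left).
February has 28 days (249 left).
March has 31 days (218 left).
April has 30 days (188 left).
May has 31 days (157 left).
June has 30 days (127 left).
July has 31 days (96 left).
August has 31 days (65 left).
September has 30 days (35 left).
October has 31 days (4 left).
4 days into November → 2021-11-04.

2021-11-04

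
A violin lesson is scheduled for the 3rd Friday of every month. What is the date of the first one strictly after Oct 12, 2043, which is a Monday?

Oct 2043 starts on a Thursday; its first Friday is the 2nd, so the 3rd Friday is the 16th — Oct 16, 2043.
Oct 16, 2043 is after Oct 12, 2043, so that is the next one.

Oct 16, 2043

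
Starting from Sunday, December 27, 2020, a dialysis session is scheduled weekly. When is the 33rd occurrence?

The 33rd occurrence is 32 intervals after the first: 32 × 7 = 224 days after December 27, 2020.
December has 31 days — 4 days to the end of December leaves 220.
January has 31 days (189 left).
February has 28 days (161 left).
March has 31 days (130 left).
April has 30 days (100 left).
May has 31 days (69 left).
June has 30 days (39 left).
July has 31 days (8 left).
8 days into August → August 8, 2021.

August 8, 2021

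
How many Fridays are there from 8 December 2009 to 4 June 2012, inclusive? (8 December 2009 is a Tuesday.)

130

8 December 2009 is a Tuesday; the first Friday on or after it is 11 December 2009 (3 days later).
From 11 December 2009 to 4 June 2012: 20 + 365 + 365 + 156 = 906 days (rest of 2009, 2010, 2011, to 4 June 2012 in 2012).
906 ÷ 7 = 129 full weeks with remainder 3, so 129 more Fridays after the first → 130.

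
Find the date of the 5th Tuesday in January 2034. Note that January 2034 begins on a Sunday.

January 2034 begins on a Sunday, so the first Tuesday is January 3 (2 days later).
The 5th Tuesday is 4 weeks later: 3 + 28 = 31.

31 January 2034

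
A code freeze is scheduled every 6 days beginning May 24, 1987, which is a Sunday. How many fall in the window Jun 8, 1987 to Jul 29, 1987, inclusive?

Occurrences land 6·i days after May 24, 1987 for i = 0, 1, 2, …
Jun 8, 1987 is 15 days after the start; 15 ÷ 6 = 2 remainder 3; since the remainder is 3, round up to i = 3. First occurrence in the window: #4 on Jun 11, 1987 (3×6 = 18 days in).
Jul 29, 1987 is 66 days after the start; 66 ÷ 6 = 11 remainder 0. Last occurrence in the window: #12 on Jul 29, 1987.
Occurrences #4 through #12: 9 in total.

9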